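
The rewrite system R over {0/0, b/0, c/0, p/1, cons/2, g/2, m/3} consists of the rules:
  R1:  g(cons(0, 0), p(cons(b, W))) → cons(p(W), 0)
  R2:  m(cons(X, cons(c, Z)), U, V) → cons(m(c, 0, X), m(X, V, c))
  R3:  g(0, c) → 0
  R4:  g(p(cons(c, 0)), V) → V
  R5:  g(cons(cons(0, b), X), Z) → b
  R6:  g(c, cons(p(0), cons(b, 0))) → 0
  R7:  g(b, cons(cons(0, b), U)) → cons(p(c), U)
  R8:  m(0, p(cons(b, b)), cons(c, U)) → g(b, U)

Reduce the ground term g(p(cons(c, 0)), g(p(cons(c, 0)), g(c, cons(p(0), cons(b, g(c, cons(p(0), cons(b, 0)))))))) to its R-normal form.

0

1. g(p(cons(c, 0)), g(p(cons(c, 0)), g(c, cons(p(0), cons(b, g(c, cons(p(0), cons(b, 0))))))))  →  g(p(cons(c, 0)), g(c, cons(p(0), cons(b, g(c, cons(p(0), cons(b, 0)))))))   [R4 at ε]
2. g(p(cons(c, 0)), g(c, cons(p(0), cons(b, g(c, cons(p(0), cons(b, 0)))))))  →  g(c, cons(p(0), cons(b, g(c, cons(p(0), cons(b, 0))))))   [R4 at ε]
3. g(c, cons(p(0), cons(b, g(c, cons(p(0), cons(b, 0))))))  →  g(c, cons(p(0), cons(b, 0)))   [R6 at 2.2.2]
4. g(c, cons(p(0), cons(b, 0)))  →  0   [R6 at ε]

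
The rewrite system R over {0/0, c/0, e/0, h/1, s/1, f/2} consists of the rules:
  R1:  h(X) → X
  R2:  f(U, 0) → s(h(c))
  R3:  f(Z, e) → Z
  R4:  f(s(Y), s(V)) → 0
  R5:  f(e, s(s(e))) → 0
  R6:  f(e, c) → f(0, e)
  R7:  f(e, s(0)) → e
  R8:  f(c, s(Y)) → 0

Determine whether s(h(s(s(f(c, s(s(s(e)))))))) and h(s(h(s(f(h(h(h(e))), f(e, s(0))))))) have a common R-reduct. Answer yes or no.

Reduce t₁ = s(h(s(s(f(c, s(s(s(e)))))))):
1. s(h(s(s(f(c, s(s(s(e))))))))  →  s(s(s(f(c, s(s(s(e)))))))   [R1 at 1]
2. s(s(s(f(c, s(s(s(e)))))))  →  s(s(s(0)))   [R8 at 1.1.1]

Reduce t₂ = h(s(h(s(f(h(h(h(e))), f(e, s(0))))))):
1. h(s(h(s(f(h(h(h(e))), f(e, s(0)))))))  →  s(h(s(f(h(h(h(e))), f(e, s(0))))))   [R1 at ε]
2. s(h(s(f(h(h(h(e))), f(e, s(0))))))  →  s(s(f(h(h(h(e))), f(e, s(0)))))   [R1 at 1]
3. s(s(f(h(h(h(e))), f(e, s(0)))))  →  s(s(f(h(h(e)), f(e, s(0)))))   [R1 at 1.1.1]
4. s(s(f(h(h(e)), f(e, s(0)))))  →  s(s(f(h(e), f(e, s(0)))))   [R1 at 1.1.1]
5. s(s(f(h(e), f(e, s(0)))))  →  s(s(f(e, f(e, s(0)))))   [R1 at 1.1.1]
6. s(s(f(e, f(e, s(0)))))  →  s(s(f(e, e)))   [R7 at 1.1.2]
7. s(s(f(e, e)))  →  s(s(e))   [R3 at 1.1]

no — NF(t₁) = s(s(s(0))), NF(t₂) = s(s(e))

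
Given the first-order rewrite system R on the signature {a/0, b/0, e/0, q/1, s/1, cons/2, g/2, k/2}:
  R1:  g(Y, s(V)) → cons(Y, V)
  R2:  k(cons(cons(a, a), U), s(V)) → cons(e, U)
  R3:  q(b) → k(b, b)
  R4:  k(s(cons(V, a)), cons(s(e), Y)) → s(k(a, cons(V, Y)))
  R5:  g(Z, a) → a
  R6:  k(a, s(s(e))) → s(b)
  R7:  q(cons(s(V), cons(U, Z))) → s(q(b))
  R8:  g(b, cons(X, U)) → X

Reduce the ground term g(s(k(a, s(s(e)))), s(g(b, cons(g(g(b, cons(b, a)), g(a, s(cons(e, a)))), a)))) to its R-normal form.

cons(s(s(b)), a)

1. g(s(k(a, s(s(e)))), s(g(b, cons(g(g(b, cons(b, a)), g(a, s(cons(e, a)))), a))))  →  cons(s(k(a, s(s(e)))), g(b, cons(g(g(b, cons(b, a)), g(a, s(cons(e, a)))), a)))   [R1 at ε]
2. cons(s(k(a, s(s(e)))), g(b, cons(g(g(b, cons(b, a)), g(a, s(cons(e, a)))), a)))  →  cons(s(s(b)), g(b, cons(g(g(b, cons(b, a)), g(a, s(cons(e, a)))), a)))   [R6 at 1.1]
3. cons(s(s(b)), g(b, cons(g(g(b, cons(b, a)), g(a, s(cons(e, a)))), a)))  →  cons(s(s(b)), g(g(b, cons(b, a)), g(a, s(cons(e, a)))))   [R8 at 2]
4. cons(s(s(b)), g(g(b, cons(b, a)), g(a, s(cons(e, a)))))  →  cons(s(s(b)), g(b, g(a, s(cons(e, a)))))   [R8 at 2.1]
5. cons(s(s(b)), g(b, g(a, s(cons(e, a)))))  →  cons(s(s(b)), g(b, cons(a, cons(e, a))))   [R1 at 2.2]
6. cons(s(s(b)), g(b, cons(a, cons(e, a))))  →  cons(s(s(b)), a)   [R8 at 2]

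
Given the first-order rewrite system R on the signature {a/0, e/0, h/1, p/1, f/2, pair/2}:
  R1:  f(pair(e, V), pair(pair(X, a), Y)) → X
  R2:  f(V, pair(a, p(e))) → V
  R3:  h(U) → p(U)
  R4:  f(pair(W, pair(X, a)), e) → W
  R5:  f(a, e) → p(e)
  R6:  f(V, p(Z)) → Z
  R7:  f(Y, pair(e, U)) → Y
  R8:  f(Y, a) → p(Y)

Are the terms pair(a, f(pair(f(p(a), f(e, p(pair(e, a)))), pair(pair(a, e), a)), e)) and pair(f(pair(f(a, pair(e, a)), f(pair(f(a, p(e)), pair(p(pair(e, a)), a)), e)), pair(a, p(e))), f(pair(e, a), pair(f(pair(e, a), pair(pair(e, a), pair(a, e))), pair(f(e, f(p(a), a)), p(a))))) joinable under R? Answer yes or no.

no — NF(t₁) = pair(a, p(a)), NF(t₂) = pair(pair(a, e), pair(e, a))

Reduce t₁ = pair(a, f(pair(f(p(a), f(e, p(pair(e, a)))), pair(pair(a, e), a)), e)):
1. pair(a, f(pair(f(p(a), f(e, p(pair(e, a)))), pair(pair(a, e), a)), e))  →  pair(a, f(p(a), f(e, p(pair(e, a)))))   [R4 at 2]
2. pair(a, f(p(a), f(e, p(pair(e, a)))))  →  pair(a, f(p(a), pair(e, a)))   [R6 at 2.2]
3. pair(a, f(p(a), pair(e, a)))  →  pair(a, p(a))   [R7 at 2]

Reduce t₂ = pair(f(pair(f(a, pair(e, a)), f(pair(f(a, p(e)), pair(p(pair(e, a)), a)), e)), pair(a, p(e))), f(pair(e, a), pair(f(pair(e, a), pair(pair(e, a), pair(a, e))), pair(f(e, f(p(a), a)), p(a))))):
1. pair(f(pair(f(a, pair(e, a)), f(pair(f(a, p(e)), pair(p(pair(e, a)), a)), e)), pair(a, p(e))), f(pair(e, a), pair(f(pair(e, a), pair(pair(e, a), pair(a, e))), pair(f(e, f(p(a), a)), p(a)))))  →  pair(pair(f(a, pair(e, a)), f(pair(f(a, p(e)), pair(p(pair(e, a)), a)), e)), f(pair(e, a), pair(f(pair(e, a), pair(pair(e, a), pair(a, e))), pair(f(e, f(p(a), a)), p(a)))))   [R2 at 1]
2. pair(pair(f(a, pair(e, a)), f(pair(f(a, p(e)), pair(p(pair(e, a)), a)), e)), f(pair(e, a), pair(f(pair(e, a), pair(pair(e, a), pair(a, e))), pair(f(e, f(p(a), a)), p(a)))))  →  pair(pair(a, f(pair(f(a, p(e)), pair(p(pair(e, a)), a)), e)), f(pair(e, a), pair(f(pair(e, a), pair(pair(e, a), pair(a, e))), pair(f(e, f(p(a), a)), p(a)))))   [R7 at 1.1]
3. pair(pair(a, f(pair(f(a, p(e)), pair(p(pair(e, a)), a)), e)), f(pair(e, a), pair(f(pair(e, a), pair(pair(e, a), pair(a, e))), pair(f(e, f(p(a), a)), p(a)))))  →  pair(pair(a, f(a, p(e))), f(pair(e, a), pair(f(pair(e, a), pair(pair(e, a), pair(a, e))), pair(f(e, f(p(a), a)), p(a)))))   [R4 at 1.2]
4. pair(pair(a, f(a, p(e))), f(pair(e, a), pair(f(pair(e, a), pair(pair(e, a), pair(a, e))), pair(f(e, f(p(a), a)), p(a)))))  →  pair(pair(a, e), f(pair(e, a), pair(f(pair(e, a), pair(pair(e, a), pair(a, e))), pair(f(e, f(p(a), a)), p(a)))))   [R6 at 1.2]
5. pair(pair(a, e), f(pair(e, a), pair(f(pair(e, a), pair(pair(e, a), pair(a, e))), pair(f(e, f(p(a), a)), p(a)))))  →  pair(pair(a, e), f(pair(e, a), pair(e, pair(f(e, f(p(a), a)), p(a)))))   [R1 at 2.2.1]
6. pair(pair(a, e), f(pair(e, a), pair(e, pair(f(e, f(p(a), a)), p(a)))))  →  pair(pair(a, e), pair(e, a))   [R7 at 2]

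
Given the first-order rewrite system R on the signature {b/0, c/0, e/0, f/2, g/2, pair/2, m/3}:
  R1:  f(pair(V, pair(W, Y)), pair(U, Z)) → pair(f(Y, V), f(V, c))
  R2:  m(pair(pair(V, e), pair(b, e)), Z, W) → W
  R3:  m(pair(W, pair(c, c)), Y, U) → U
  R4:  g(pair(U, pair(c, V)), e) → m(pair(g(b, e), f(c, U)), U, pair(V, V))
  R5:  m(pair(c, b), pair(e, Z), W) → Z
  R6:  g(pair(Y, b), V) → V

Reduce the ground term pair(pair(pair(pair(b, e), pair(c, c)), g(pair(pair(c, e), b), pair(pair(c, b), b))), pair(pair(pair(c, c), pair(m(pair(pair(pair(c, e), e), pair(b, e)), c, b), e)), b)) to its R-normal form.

pair(pair(pair(pair(b, e), pair(c, c)), pair(pair(c, b), b)), pair(pair(pair(c, c), pair(b, e)), b))

1. pair(pair(pair(pair(b, e), pair(c, c)), g(pair(pair(c, e), b), pair(pair(c, b), b))), pair(pair(pair(c, c), pair(m(pair(pair(pair(c, e), e), pair(b, e)), c, b), e)), b))  →  pair(pair(pair(pair(b, e), pair(c, c)), pair(pair(c, b), b)), pair(pair(pair(c, c), pair(m(pair(pair(pair(c, e), e), pair(b, e)), c, b), e)), b))   [R6 at 1.2]
2. pair(pair(pair(pair(b, e), pair(c, c)), pair(pair(c, b), b)), pair(pair(pair(c, c), pair(m(pair(pair(pair(c, e), e), pair(b, e)), c, b), e)), b))  →  pair(pair(pair(pair(b, e), pair(c, c)), pair(pair(c, b), b)), pair(pair(pair(c, c), pair(b, e)), b))   [R2 at 2.1.2.1]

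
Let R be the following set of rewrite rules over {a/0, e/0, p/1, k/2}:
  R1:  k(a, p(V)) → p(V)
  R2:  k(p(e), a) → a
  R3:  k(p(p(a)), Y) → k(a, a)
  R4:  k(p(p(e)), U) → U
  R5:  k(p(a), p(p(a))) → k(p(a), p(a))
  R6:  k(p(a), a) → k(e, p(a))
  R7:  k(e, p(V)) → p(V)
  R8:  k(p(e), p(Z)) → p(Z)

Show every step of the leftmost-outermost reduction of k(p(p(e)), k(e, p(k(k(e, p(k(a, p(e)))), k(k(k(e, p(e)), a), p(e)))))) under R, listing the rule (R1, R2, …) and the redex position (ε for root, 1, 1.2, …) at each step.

1. k(p(p(e)), k(e, p(k(k(e, p(k(a, p(e)))), k(k(k(e, p(e)), a), p(e))))))  →  k(e, p(k(k(e, p(k(a, p(e)))), k(k(k(e, p(e)), a), p(e)))))   [R4 at ε]
2. k(e, p(k(k(e, p(k(a, p(e)))), k(k(k(e, p(e)), a), p(e)))))  →  p(k(k(e, p(k(a, p(e)))), k(k(k(e, p(e)), a), p(e))))   [R7 at ε]
3. p(k(k(e, p(k(a, p(e)))), k(k(k(e, p(e)), a), p(e))))  →  p(k(p(k(a, p(e))), k(k(k(e, p(e)), a), p(e))))   [R7 at 1.1]
4. p(k(p(k(a, p(e))), k(k(k(e, p(e)), a), p(e))))  →  p(k(p(p(e)), k(k(k(e, p(e)), a), p(e))))   [R1 at 1.1.1]
5. p(k(p(p(e)), k(k(k(e, p(e)), a), p(e))))  →  p(k(k(k(e, p(e)), a), p(e)))   [R4 at 1]
6. p(k(k(k(e, p(e)), a), p(e)))  →  p(k(k(p(e), a), p(e)))   [R7 at 1.1.1]
7. p(k(k(p(e), a), p(e)))  →  p(k(a, p(e)))   [R2 at 1.1]
8. p(k(a, p(e)))  →  p(p(e))   [R1 at 1]

p(p(e))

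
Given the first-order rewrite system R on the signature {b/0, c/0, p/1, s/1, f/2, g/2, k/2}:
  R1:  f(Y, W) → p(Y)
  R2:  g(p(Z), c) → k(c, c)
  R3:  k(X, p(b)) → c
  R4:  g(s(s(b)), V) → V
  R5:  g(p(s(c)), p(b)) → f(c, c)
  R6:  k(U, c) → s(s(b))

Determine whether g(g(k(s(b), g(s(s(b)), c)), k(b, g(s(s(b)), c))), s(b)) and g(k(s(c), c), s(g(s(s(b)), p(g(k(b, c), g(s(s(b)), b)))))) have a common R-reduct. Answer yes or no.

no — NF(t₁) = s(b), NF(t₂) = s(p(b))

Reduce t₁ = g(g(k(s(b), g(s(s(b)), c)), k(b, g(s(s(b)), c))), s(b)):
1. g(g(k(s(b), g(s(s(b)), c)), k(b, g(s(s(b)), c))), s(b))  →  g(g(k(s(b), c), k(b, g(s(s(b)), c))), s(b))   [R4 at 1.1.2]
2. g(g(k(s(b), c), k(b, g(s(s(b)), c))), s(b))  →  g(g(s(s(b)), k(b, g(s(s(b)), c))), s(b))   [R6 at 1.1]
3. g(g(s(s(b)), k(b, g(s(s(b)), c))), s(b))  →  g(k(b, g(s(s(b)), c)), s(b))   [R4 at 1]
4. g(k(b, g(s(s(b)), c)), s(b))  →  g(k(b, c), s(b))   [R4 at 1.2]
5. g(k(b, c), s(b))  →  g(s(s(b)), s(b))   [R6 at 1]
6. g(s(s(b)), s(b))  →  s(b)   [R4 at ε]

Reduce t₂ = g(k(s(c), c), s(g(s(s(b)), p(g(k(b, c), g(s(s(b)), b)))))):
1. g(k(s(c), c), s(g(s(s(b)), p(g(k(b, c), g(s(s(b)), b))))))  →  g(s(s(b)), s(g(s(s(b)), p(g(k(b, c), g(s(s(b)), b))))))   [R6 at 1]
2. g(s(s(b)), s(g(s(s(b)), p(g(k(b, c), g(s(s(b)), b))))))  →  s(g(s(s(b)), p(g(k(b, c), g(s(s(b)), b)))))   [R4 at ε]
3. s(g(s(s(b)), p(g(k(b, c), g(s(s(b)), b)))))  →  s(p(g(k(b, c), g(s(s(b)), b))))   [R4 at 1]
4. s(p(g(k(b, c), g(s(s(b)), b))))  →  s(p(g(s(s(b)), g(s(s(b)), b))))   [R6 at 1.1.1]
5. s(p(g(s(s(b)), g(s(s(b)), b))))  →  s(p(g(s(s(b)), b)))   [R4 at 1.1]
6. s(p(g(s(s(b)), b)))  →  s(p(b))   [R4 at 1.1]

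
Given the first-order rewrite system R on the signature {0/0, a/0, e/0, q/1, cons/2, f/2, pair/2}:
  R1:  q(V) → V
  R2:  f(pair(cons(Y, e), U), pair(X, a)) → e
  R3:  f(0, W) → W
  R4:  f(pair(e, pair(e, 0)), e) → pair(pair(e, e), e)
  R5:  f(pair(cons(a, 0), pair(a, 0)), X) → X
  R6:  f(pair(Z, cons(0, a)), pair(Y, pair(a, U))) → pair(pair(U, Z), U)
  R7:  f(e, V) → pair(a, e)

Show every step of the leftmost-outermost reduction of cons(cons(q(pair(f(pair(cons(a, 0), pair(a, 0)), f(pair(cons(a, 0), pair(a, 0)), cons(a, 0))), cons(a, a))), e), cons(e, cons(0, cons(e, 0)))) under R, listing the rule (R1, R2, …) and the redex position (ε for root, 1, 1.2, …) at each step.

cons(cons(pair(cons(a, 0), cons(a, a)), e), cons(e, cons(0, cons(e, 0))))

1. cons(cons(q(pair(f(pair(cons(a, 0), pair(a, 0)), f(pair(cons(a, 0), pair(a, 0)), cons(a, 0))), cons(a, a))), e), cons(e, cons(0, cons(e, 0))))  →  cons(cons(pair(f(pair(cons(a, 0), pair(a, 0)), f(pair(cons(a, 0), pair(a, 0)), cons(a, 0))), cons(a, a)), e), cons(e, cons(0, cons(e, 0))))   [R1 at 1.1]
2. cons(cons(pair(f(pair(cons(a, 0), pair(a, 0)), f(pair(cons(a, 0), pair(a, 0)), cons(a, 0))), cons(a, a)), e), cons(e, cons(0, cons(e, 0))))  →  cons(cons(pair(f(pair(cons(a, 0), pair(a, 0)), cons(a, 0)), cons(a, a)), e), cons(e, cons(0, cons(e, 0))))   [R5 at 1.1.1]
3. cons(cons(pair(f(pair(cons(a, 0), pair(a, 0)), cons(a, 0)), cons(a, a)), e), cons(e, cons(0, cons(e, 0))))  →  cons(cons(pair(cons(a, 0), cons(a, a)), e), cons(e, cons(0, cons(e, 0))))   [R5 at 1.1.1]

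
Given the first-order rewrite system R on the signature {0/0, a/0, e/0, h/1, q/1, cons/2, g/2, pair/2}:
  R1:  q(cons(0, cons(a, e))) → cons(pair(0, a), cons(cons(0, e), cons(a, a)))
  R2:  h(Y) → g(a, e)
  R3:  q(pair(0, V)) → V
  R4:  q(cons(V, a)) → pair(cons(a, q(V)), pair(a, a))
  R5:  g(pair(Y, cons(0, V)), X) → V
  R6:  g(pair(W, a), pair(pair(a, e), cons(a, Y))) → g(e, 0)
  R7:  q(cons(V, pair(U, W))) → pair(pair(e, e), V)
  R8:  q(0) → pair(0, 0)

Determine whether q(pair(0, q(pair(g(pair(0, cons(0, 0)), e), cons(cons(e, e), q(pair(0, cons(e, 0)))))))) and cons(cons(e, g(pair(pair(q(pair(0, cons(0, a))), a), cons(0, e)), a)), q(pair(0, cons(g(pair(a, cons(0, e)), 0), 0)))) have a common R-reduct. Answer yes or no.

yes — NF(t₁) = cons(cons(e, e), cons(e, 0)), NF(t₂) = cons(cons(e, e), cons(e, 0))

Reduce t₁ = q(pair(0, q(pair(g(pair(0, cons(0, 0)), e), cons(cons(e, e), q(pair(0, cons(e, 0)))))))):
1. q(pair(0, q(pair(g(pair(0, cons(0, 0)), e), cons(cons(e, e), q(pair(0, cons(e, 0))))))))  →  q(pair(g(pair(0, cons(0, 0)), e), cons(cons(e, e), q(pair(0, cons(e, 0))))))   [R3 at ε]
2. q(pair(g(pair(0, cons(0, 0)), e), cons(cons(e, e), q(pair(0, cons(e, 0))))))  →  q(pair(0, cons(cons(e, e), q(pair(0, cons(e, 0))))))   [R5 at 1.1]
3. q(pair(0, cons(cons(e, e), q(pair(0, cons(e, 0))))))  →  cons(cons(e, e), q(pair(0, cons(e, 0))))   [R3 at ε]
4. cons(cons(e, e), q(pair(0, cons(e, 0))))  →  cons(cons(e, e), cons(e, 0))   [R3 at 2]

Reduce t₂ = cons(cons(e, g(pair(pair(q(pair(0, cons(0, a))), a), cons(0, e)), a)), q(pair(0, cons(g(pair(a, cons(0, e)), 0), 0)))):
1. cons(cons(e, g(pair(pair(q(pair(0, cons(0, a))), a), cons(0, e)), a)), q(pair(0, cons(g(pair(a, cons(0, e)), 0), 0))))  →  cons(cons(e, e), q(pair(0, cons(g(pair(a, cons(0, e)), 0), 0))))   [R5 at 1.2]
2. cons(cons(e, e), q(pair(0, cons(g(pair(a, cons(0, e)), 0), 0))))  →  cons(cons(e, e), cons(g(pair(a, cons(0, e)), 0), 0))   [R3 at 2]
3. cons(cons(e, e), cons(g(pair(a, cons(0, e)), 0), 0))  →  cons(cons(e, e), cons(e, 0))   [R5 at 2.1]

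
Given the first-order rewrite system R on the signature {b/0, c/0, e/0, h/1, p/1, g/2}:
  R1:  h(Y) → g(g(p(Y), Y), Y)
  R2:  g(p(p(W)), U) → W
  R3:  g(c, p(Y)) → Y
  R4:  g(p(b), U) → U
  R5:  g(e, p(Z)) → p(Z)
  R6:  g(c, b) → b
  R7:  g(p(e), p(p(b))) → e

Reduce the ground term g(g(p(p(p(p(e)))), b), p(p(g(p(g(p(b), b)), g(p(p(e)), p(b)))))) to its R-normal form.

1. g(g(p(p(p(p(e)))), b), p(p(g(p(g(p(b), b)), g(p(p(e)), p(b))))))  →  g(p(p(e)), p(p(g(p(g(p(b), b)), g(p(p(e)), p(b))))))   [R2 at 1]
2. g(p(p(e)), p(p(g(p(g(p(b), b)), g(p(p(e)), p(b))))))  →  e   [R2 at ε]

e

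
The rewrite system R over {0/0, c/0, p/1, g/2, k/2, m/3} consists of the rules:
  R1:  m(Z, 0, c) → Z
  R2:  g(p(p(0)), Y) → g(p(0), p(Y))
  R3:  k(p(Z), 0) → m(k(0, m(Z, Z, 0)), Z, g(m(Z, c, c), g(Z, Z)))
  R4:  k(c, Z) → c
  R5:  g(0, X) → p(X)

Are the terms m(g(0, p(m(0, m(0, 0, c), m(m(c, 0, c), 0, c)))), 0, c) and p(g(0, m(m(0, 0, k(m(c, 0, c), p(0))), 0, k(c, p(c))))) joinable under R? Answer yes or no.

Reduce t₁ = m(g(0, p(m(0, m(0, 0, c), m(m(c, 0, c), 0, c)))), 0, c):
1. m(g(0, p(m(0, m(0, 0, c), m(m(c, 0, c), 0, c)))), 0, c)  →  g(0, p(m(0, m(0, 0, c), m(m(c, 0, c), 0, c))))   [R1 at ε]
2. g(0, p(m(0, m(0, 0, c), m(m(c, 0, c), 0, c))))  →  p(p(m(0, m(0, 0, c), m(m(c, 0, c), 0, c))))   [R5 at ε]
3. p(p(m(0, m(0, 0, c), m(m(c, 0, c), 0, c))))  →  p(p(m(0, 0, m(m(c, 0, c), 0, c))))   [R1 at 1.1.2]
4. p(p(m(0, 0, m(m(c, 0, c), 0, c))))  →  p(p(m(0, 0, m(c, 0, c))))   [R1 at 1.1.3]
5. p(p(m(0, 0, m(c, 0, c))))  →  p(p(m(0, 0, c)))   [R1 at 1.1.3]
6. p(p(m(0, 0, c)))  →  p(p(0))   [R1 at 1.1]

Reduce t₂ = p(g(0, m(m(0, 0, k(m(c, 0, c), p(0))), 0, k(c, p(c))))):
1. p(g(0, m(m(0, 0, k(m(c, 0, c), p(0))), 0, k(c, p(c)))))  →  p(p(m(m(0, 0, k(m(c, 0, c), p(0))), 0, k(c, p(c)))))   [R5 at 1]
2. p(p(m(m(0, 0, k(m(c, 0, c), p(0))), 0, k(c, p(c)))))  →  p(p(m(m(0, 0, k(c, p(0))), 0, k(c, p(c)))))   [R1 at 1.1.1.3.1]
3. p(p(m(m(0, 0, k(c, p(0))), 0, k(c, p(c)))))  →  p(p(m(m(0, 0, c), 0, k(c, p(c)))))   [R4 at 1.1.1.3]
4. p(p(m(m(0, 0, c), 0, k(c, p(c)))))  →  p(p(m(0, 0, k(c, p(c)))))   [R1 at 1.1.1]
5. p(p(m(0, 0, k(c, p(c)))))  →  p(p(m(0, 0, c)))   [R4 at 1.1.3]
6. p(p(m(0, 0, c)))  →  p(p(0))   [R1 at 1.1]

yes — NF(t₁) = p(p(0)), NF(t₂) = p(p(0))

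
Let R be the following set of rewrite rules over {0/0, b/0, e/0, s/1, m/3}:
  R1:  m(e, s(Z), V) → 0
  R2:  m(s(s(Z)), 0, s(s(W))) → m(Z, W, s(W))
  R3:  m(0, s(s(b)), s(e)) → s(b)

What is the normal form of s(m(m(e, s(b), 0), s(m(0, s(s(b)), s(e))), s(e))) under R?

1. s(m(m(e, s(b), 0), s(m(0, s(s(b)), s(e))), s(e)))  →  s(m(0, s(m(0, s(s(b)), s(e))), s(e)))   [R1 at 1.1]
2. s(m(0, s(m(0, s(s(b)), s(e))), s(e)))  →  s(m(0, s(s(b)), s(e)))   [R3 at 1.2.1]
3. s(m(0, s(s(b)), s(e)))  →  s(s(b))   [R3 at 1]

s(s(b))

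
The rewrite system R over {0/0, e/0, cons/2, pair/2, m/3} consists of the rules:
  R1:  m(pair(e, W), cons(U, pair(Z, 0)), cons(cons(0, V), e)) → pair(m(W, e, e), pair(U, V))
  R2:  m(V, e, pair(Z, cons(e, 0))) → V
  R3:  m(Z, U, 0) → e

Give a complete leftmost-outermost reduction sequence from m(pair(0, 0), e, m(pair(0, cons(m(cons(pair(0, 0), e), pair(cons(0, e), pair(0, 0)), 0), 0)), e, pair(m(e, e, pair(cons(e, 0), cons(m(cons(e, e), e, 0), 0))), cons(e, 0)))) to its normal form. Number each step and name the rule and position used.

pair(0, 0)

1. m(pair(0, 0), e, m(pair(0, cons(m(cons(pair(0, 0), e), pair(cons(0, e), pair(0, 0)), 0), 0)), e, pair(m(e, e, pair(cons(e, 0), cons(m(cons(e, e), e, 0), 0))), cons(e, 0))))  →  m(pair(0, 0), e, pair(0, cons(m(cons(pair(0, 0), e), pair(cons(0, e), pair(0, 0)), 0), 0)))   [R2 at 3]
2. m(pair(0, 0), e, pair(0, cons(m(cons(pair(0, 0), e), pair(cons(0, e), pair(0, 0)), 0), 0)))  →  m(pair(0, 0), e, pair(0, cons(e, 0)))   [R3 at 3.2.1]
3. m(pair(0, 0), e, pair(0, cons(e, 0)))  →  pair(0, 0)   [R2 at ε]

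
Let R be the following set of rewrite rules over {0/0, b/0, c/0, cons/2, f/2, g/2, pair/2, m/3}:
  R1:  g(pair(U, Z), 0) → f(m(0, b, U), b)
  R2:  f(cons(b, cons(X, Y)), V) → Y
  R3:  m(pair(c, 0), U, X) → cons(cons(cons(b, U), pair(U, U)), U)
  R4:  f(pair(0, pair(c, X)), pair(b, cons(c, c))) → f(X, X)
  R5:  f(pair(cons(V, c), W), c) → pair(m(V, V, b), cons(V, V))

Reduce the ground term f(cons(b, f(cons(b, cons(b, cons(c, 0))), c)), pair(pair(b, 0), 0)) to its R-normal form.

0

1. f(cons(b, f(cons(b, cons(b, cons(c, 0))), c)), pair(pair(b, 0), 0))  →  f(cons(b, cons(c, 0)), pair(pair(b, 0), 0))   [R2 at 1.2]
2. f(cons(b, cons(c, 0)), pair(pair(b, 0), 0))  →  0   [R2 at ε]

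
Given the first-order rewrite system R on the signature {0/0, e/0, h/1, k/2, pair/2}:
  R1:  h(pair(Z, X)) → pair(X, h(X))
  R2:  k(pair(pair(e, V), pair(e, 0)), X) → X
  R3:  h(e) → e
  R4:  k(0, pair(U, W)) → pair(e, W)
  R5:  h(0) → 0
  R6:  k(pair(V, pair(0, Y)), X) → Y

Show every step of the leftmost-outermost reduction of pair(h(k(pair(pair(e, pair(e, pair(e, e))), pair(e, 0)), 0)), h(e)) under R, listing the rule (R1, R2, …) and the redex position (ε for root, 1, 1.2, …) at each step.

pair(0, e)

1. pair(h(k(pair(pair(e, pair(e, pair(e, e))), pair(e, 0)), 0)), h(e))  →  pair(h(0), h(e))   [R2 at 1.1]
2. pair(h(0), h(e))  →  pair(0, h(e))   [R5 at 1]
3. pair(0, h(e))  →  pair(0, e)   [R3 at 2]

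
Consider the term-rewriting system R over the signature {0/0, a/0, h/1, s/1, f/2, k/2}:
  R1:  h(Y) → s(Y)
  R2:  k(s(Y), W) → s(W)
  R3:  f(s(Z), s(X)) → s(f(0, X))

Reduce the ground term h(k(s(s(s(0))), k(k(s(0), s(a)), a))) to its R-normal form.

1. h(k(s(s(s(0))), k(k(s(0), s(a)), a)))  →  s(k(s(s(s(0))), k(k(s(0), s(a)), a)))   [R1 at ε]
2. s(k(s(s(s(0))), k(k(s(0), s(a)), a)))  →  s(s(k(k(s(0), s(a)), a)))   [R2 at 1]
3. s(s(k(k(s(0), s(a)), a)))  →  s(s(k(s(s(a)), a)))   [R2 at 1.1.1]
4. s(s(k(s(s(a)), a)))  →  s(s(s(a)))   [R2 at 1.1]

s(s(s(a)))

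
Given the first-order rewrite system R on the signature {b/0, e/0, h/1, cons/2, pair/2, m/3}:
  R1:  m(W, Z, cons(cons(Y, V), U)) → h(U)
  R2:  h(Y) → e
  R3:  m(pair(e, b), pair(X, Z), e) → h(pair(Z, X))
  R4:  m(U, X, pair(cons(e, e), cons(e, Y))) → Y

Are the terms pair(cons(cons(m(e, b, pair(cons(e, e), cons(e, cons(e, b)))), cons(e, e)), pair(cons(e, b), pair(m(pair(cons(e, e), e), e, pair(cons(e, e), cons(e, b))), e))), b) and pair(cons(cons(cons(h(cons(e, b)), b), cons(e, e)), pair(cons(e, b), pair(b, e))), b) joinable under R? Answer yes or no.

yes — NF(t₁) = pair(cons(cons(cons(e, b), cons(e, e)), pair(cons(e, b), pair(b, e))), b), NF(t₂) = pair(cons(cons(cons(e, b), cons(e, e)), pair(cons(e, b), pair(b, e))), b)

Reduce t₁ = pair(cons(cons(m(e, b, pair(cons(e, e), cons(e, cons(e, b)))), cons(e, e)), pair(cons(e, b), pair(m(pair(cons(e, e), e), e, pair(cons(e, e), cons(e, b))), e))), b):
1. pair(cons(cons(m(e, b, pair(cons(e, e), cons(e, cons(e, b)))), cons(e, e)), pair(cons(e, b), pair(m(pair(cons(e, e), e), e, pair(cons(e, e), cons(e, b))), e))), b)  →  pair(cons(cons(cons(e, b), cons(e, e)), pair(cons(e, b), pair(m(pair(cons(e, e), e), e, pair(cons(e, e), cons(e, b))), e))), b)   [R4 at 1.1.1]
2. pair(cons(cons(cons(e, b), cons(e, e)), pair(cons(e, b), pair(m(pair(cons(e, e), e), e, pair(cons(e, e), cons(e, b))), e))), b)  →  pair(cons(cons(cons(e, b), cons(e, e)), pair(cons(e, b), pair(b, e))), b)   [R4 at 1.2.2.1]

Reduce t₂ = pair(cons(cons(cons(h(cons(e, b)), b), cons(e, e)), pair(cons(e, b), pair(b, e))), b):
1. pair(cons(cons(cons(h(cons(e, b)), b), cons(e, e)), pair(cons(e, b), pair(b, e))), b)  →  pair(cons(cons(cons(e, b), cons(e, e)), pair(cons(e, b), pair(b, e))), b)   [R2 at 1.1.1.1]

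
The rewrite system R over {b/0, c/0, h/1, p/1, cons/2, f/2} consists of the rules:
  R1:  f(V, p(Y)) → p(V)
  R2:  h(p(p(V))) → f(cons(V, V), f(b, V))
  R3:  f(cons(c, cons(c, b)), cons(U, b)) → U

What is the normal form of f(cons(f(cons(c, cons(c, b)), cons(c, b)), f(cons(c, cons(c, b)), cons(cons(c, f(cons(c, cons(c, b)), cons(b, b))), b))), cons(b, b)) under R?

b

1. f(cons(f(cons(c, cons(c, b)), cons(c, b)), f(cons(c, cons(c, b)), cons(cons(c, f(cons(c, cons(c, b)), cons(b, b))), b))), cons(b, b))  →  f(cons(c, f(cons(c, cons(c, b)), cons(cons(c, f(cons(c, cons(c, b)), cons(b, b))), b))), cons(b, b))   [R3 at 1.1]
2. f(cons(c, f(cons(c, cons(c, b)), cons(cons(c, f(cons(c, cons(c, b)), cons(b, b))), b))), cons(b, b))  →  f(cons(c, cons(c, f(cons(c, cons(c, b)), cons(b, b)))), cons(b, b))   [R3 at 1.2]
3. f(cons(c, cons(c, f(cons(c, cons(c, b)), cons(b, b)))), cons(b, b))  →  f(cons(c, cons(c, b)), cons(b, b))   [R3 at 1.2.2]
4. f(cons(c, cons(c, b)), cons(b, b))  →  b   [R3 at ε]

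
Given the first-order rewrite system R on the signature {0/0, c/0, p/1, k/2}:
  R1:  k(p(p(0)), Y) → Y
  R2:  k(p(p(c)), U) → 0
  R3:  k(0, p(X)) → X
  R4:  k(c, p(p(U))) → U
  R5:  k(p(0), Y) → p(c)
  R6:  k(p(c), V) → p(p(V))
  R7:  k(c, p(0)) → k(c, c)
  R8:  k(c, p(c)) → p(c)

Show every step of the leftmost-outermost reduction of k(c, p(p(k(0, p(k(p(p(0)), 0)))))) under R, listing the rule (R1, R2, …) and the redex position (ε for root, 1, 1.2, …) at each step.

1. k(c, p(p(k(0, p(k(p(p(0)), 0))))))  →  k(0, p(k(p(p(0)), 0)))   [R4 at ε]
2. k(0, p(k(p(p(0)), 0)))  →  k(p(p(0)), 0)   [R3 at ε]
3. k(p(p(0)), 0)  →  0   [R1 at ε]

0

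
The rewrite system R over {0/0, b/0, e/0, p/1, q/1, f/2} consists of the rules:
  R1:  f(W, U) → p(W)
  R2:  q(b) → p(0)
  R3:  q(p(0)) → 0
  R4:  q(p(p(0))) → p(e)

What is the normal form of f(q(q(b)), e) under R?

1. f(q(q(b)), e)  →  p(q(q(b)))   [R1 at ε]
2. p(q(q(b)))  →  p(q(p(0)))   [R2 at 1.1]
3. p(q(p(0)))  →  p(0)   [R3 at 1]

p(0)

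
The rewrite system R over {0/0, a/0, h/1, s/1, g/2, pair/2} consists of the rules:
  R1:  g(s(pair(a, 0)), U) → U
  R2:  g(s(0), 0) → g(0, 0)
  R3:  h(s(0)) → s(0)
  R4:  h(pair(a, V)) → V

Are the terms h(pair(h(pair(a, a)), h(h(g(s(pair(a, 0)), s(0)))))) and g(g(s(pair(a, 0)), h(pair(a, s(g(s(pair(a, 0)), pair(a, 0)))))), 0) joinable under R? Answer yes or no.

Reduce t₁ = h(pair(h(pair(a, a)), h(h(g(s(pair(a, 0)), s(0)))))):
1. h(pair(h(pair(a, a)), h(h(g(s(pair(a, 0)), s(0))))))  →  h(pair(a, h(h(g(s(pair(a, 0)), s(0))))))   [R4 at 1.1]
2. h(pair(a, h(h(g(s(pair(a, 0)), s(0))))))  →  h(h(g(s(pair(a, 0)), s(0))))   [R4 at ε]
3. h(h(g(s(pair(a, 0)), s(0))))  →  h(h(s(0)))   [R1 at 1.1]
4. h(h(s(0)))  →  h(s(0))   [R3 at 1]
5. h(s(0))  →  s(0)   [R3 at ε]

Reduce t₂ = g(g(s(pair(a, 0)), h(pair(a, s(g(s(pair(a, 0)), pair(a, 0)))))), 0):
1. g(g(s(pair(a, 0)), h(pair(a, s(g(s(pair(a, 0)), pair(a, 0)))))), 0)  →  g(h(pair(a, s(g(s(pair(a, 0)), pair(a, 0))))), 0)   [R1 at 1]
2. g(h(pair(a, s(g(s(pair(a, 0)), pair(a, 0))))), 0)  →  g(s(g(s(pair(a, 0)), pair(a, 0))), 0)   [R4 at 1]
3. g(s(g(s(pair(a, 0)), pair(a, 0))), 0)  →  g(s(pair(a, 0)), 0)   [R1 at 1.1]
4. g(s(pair(a, 0)), 0)  →  0   [R1 at ε]

no — NF(t₁) = s(0), NF(t₂) = 0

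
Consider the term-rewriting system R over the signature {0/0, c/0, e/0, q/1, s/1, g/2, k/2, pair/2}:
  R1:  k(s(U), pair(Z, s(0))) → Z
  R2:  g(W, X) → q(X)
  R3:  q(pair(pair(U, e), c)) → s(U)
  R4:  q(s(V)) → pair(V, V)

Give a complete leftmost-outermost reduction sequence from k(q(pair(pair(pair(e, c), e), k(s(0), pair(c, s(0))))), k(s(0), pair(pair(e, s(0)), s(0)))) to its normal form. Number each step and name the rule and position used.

1. k(q(pair(pair(pair(e, c), e), k(s(0), pair(c, s(0))))), k(s(0), pair(pair(e, s(0)), s(0))))  →  k(q(pair(pair(pair(e, c), e), c)), k(s(0), pair(pair(e, s(0)), s(0))))   [R1 at 1.1.2]
2. k(q(pair(pair(pair(e, c), e), c)), k(s(0), pair(pair(e, s(0)), s(0))))  →  k(s(pair(e, c)), k(s(0), pair(pair(e, s(0)), s(0))))   [R3 at 1]
3. k(s(pair(e, c)), k(s(0), pair(pair(e, s(0)), s(0))))  →  k(s(pair(e, c)), pair(e, s(0)))   [R1 at 2]
4. k(s(pair(e, c)), pair(e, s(0)))  →  e   [R1 at ε]

e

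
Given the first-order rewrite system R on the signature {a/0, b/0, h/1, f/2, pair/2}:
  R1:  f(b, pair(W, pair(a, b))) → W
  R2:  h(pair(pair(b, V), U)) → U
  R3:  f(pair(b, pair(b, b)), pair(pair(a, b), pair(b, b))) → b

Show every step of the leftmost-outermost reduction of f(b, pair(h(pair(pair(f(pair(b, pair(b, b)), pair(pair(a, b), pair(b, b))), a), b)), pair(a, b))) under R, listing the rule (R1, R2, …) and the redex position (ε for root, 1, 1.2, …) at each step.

b

1. f(b, pair(h(pair(pair(f(pair(b, pair(b, b)), pair(pair(a, b), pair(b, b))), a), b)), pair(a, b)))  →  h(pair(pair(f(pair(b, pair(b, b)), pair(pair(a, b), pair(b, b))), a), b))   [R1 at ε]
2. h(pair(pair(f(pair(b, pair(b, b)), pair(pair(a, b), pair(b, b))), a), b))  →  h(pair(pair(b, a), b))   [R3 at 1.1.1]
3. h(pair(pair(b, a), b))  →  b   [R2 at ε]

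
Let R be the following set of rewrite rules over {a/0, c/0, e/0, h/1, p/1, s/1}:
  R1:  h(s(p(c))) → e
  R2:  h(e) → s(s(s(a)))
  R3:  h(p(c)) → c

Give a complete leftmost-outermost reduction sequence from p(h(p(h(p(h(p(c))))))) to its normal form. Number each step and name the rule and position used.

p(c)

1. p(h(p(h(p(h(p(c)))))))  →  p(h(p(h(p(c)))))   [R3 at 1.1.1.1.1]
2. p(h(p(h(p(c)))))  →  p(h(p(c)))   [R3 at 1.1.1]
3. p(h(p(c)))  →  p(c)   [R3 at 1]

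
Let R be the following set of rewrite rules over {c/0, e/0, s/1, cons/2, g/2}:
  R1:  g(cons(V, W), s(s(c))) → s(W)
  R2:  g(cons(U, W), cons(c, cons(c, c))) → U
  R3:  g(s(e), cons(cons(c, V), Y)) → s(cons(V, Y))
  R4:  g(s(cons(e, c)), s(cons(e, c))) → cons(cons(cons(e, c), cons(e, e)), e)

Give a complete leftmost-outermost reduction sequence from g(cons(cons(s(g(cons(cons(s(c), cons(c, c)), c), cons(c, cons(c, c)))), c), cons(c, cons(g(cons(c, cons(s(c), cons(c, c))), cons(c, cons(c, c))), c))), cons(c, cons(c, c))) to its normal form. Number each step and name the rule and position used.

cons(s(cons(s(c), cons(c, c))), c)

1. g(cons(cons(s(g(cons(cons(s(c), cons(c, c)), c), cons(c, cons(c, c)))), c), cons(c, cons(g(cons(c, cons(s(c), cons(c, c))), cons(c, cons(c, c))), c))), cons(c, cons(c, c)))  →  cons(s(g(cons(cons(s(c), cons(c, c)), c), cons(c, cons(c, c)))), c)   [R2 at ε]
2. cons(s(g(cons(cons(s(c), cons(c, c)), c), cons(c, cons(c, c)))), c)  →  cons(s(cons(s(c), cons(c, c))), c)   [R2 at 1.1]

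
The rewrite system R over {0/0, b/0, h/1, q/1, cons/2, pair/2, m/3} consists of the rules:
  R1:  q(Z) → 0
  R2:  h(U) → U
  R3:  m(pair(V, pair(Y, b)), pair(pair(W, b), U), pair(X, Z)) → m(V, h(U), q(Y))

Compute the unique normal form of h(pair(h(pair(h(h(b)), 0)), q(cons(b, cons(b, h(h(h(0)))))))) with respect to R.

1. h(pair(h(pair(h(h(b)), 0)), q(cons(b, cons(b, h(h(h(0))))))))  →  pair(h(pair(h(h(b)), 0)), q(cons(b, cons(b, h(h(h(0)))))))   [R2 at ε]
2. pair(h(pair(h(h(b)), 0)), q(cons(b, cons(b, h(h(h(0)))))))  →  pair(pair(h(h(b)), 0), q(cons(b, cons(b, h(h(h(0)))))))   [R2 at 1]
3. pair(pair(h(h(b)), 0), q(cons(b, cons(b, h(h(h(0)))))))  →  pair(pair(h(b), 0), q(cons(b, cons(b, h(h(h(0)))))))   [R2 at 1.1]
4. pair(pair(h(b), 0), q(cons(b, cons(b, h(h(h(0)))))))  →  pair(pair(b, 0), q(cons(b, cons(b, h(h(h(0)))))))   [R2 at 1.1]
5. pair(pair(b, 0), q(cons(b, cons(b, h(h(h(0)))))))  →  pair(pair(b, 0), 0)   [R1 at 2]

pair(pair(b, 0), 0)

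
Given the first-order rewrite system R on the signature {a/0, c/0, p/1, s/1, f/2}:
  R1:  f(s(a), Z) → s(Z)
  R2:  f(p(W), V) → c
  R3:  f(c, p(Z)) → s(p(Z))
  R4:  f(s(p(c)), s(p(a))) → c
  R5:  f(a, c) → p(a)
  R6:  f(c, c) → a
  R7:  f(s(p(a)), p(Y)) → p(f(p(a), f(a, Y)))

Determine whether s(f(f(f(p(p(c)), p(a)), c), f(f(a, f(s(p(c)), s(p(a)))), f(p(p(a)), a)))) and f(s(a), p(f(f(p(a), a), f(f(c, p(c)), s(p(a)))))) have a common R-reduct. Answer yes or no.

yes — NF(t₁) = s(p(a)), NF(t₂) = s(p(a))

Reduce t₁ = s(f(f(f(p(p(c)), p(a)), c), f(f(a, f(s(p(c)), s(p(a)))), f(p(p(a)), a)))):
1. s(f(f(f(p(p(c)), p(a)), c), f(f(a, f(s(p(c)), s(p(a)))), f(p(p(a)), a))))  →  s(f(f(c, c), f(f(a, f(s(p(c)), s(p(a)))), f(p(p(a)), a))))   [R2 at 1.1.1]
2. s(f(f(c, c), f(f(a, f(s(p(c)), s(p(a)))), f(p(p(a)), a))))  →  s(f(a, f(f(a, f(s(p(c)), s(p(a)))), f(p(p(a)), a))))   [R6 at 1.1]
3. s(f(a, f(f(a, f(s(p(c)), s(p(a)))), f(p(p(a)), a))))  →  s(f(a, f(f(a, c), f(p(p(a)), a))))   [R4 at 1.2.1.2]
4. s(f(a, f(f(a, c), f(p(p(a)), a))))  →  s(f(a, f(p(a), f(p(p(a)), a))))   [R5 at 1.2.1]
5. s(f(a, f(p(a), f(p(p(a)), a))))  →  s(f(a, c))   [R2 at 1.2]
6. s(f(a, c))  →  s(p(a))   [R5 at 1]

Reduce t₂ = f(s(a), p(f(f(p(a), a), f(f(c, p(c)), s(p(a)))))):
1. f(s(a), p(f(f(p(a), a), f(f(c, p(c)), s(p(a))))))  →  s(p(f(f(p(a), a), f(f(c, p(c)), s(p(a))))))   [R1 at ε]
2. s(p(f(f(p(a), a), f(f(c, p(c)), s(p(a))))))  →  s(p(f(c, f(f(c, p(c)), s(p(a))))))   [R2 at 1.1.1]
3. s(p(f(c, f(f(c, p(c)), s(p(a))))))  →  s(p(f(c, f(s(p(c)), s(p(a))))))   [R3 at 1.1.2.1]
4. s(p(f(c, f(s(p(c)), s(p(a))))))  →  s(p(f(c, c)))   [R4 at 1.1.2]
5. s(p(f(c, c)))  →  s(p(a))   [R6 at 1.1]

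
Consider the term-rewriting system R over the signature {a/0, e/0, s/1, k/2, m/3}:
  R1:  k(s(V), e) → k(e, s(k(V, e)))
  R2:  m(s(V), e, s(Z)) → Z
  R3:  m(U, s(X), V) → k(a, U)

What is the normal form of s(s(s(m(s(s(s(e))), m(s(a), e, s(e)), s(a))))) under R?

1. s(s(s(m(s(s(s(e))), m(s(a), e, s(e)), s(a)))))  →  s(s(s(m(s(s(s(e))), e, s(a)))))   [R2 at 1.1.1.2]
2. s(s(s(m(s(s(s(e))), e, s(a)))))  →  s(s(s(a)))   [R2 at 1.1.1]

s(s(s(a)))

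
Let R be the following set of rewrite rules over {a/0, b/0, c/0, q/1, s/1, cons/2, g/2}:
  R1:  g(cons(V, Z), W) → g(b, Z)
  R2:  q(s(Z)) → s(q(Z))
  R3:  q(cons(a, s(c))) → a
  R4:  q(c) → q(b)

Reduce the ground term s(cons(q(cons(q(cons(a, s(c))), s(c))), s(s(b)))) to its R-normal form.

s(cons(a, s(s(b))))

1. s(cons(q(cons(q(cons(a, s(c))), s(c))), s(s(b))))  →  s(cons(q(cons(a, s(c))), s(s(b))))   [R3 at 1.1.1.1]
2. s(cons(q(cons(a, s(c))), s(s(b))))  →  s(cons(a, s(s(b))))   [R3 at 1.1]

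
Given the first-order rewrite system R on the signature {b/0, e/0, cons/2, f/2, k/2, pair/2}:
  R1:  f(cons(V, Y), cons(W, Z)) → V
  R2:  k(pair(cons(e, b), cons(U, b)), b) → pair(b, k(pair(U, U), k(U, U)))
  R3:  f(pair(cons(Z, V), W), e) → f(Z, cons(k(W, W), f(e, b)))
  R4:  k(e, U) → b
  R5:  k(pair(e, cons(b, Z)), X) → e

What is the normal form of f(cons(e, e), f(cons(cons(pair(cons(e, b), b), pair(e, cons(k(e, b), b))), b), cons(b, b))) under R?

1. f(cons(e, e), f(cons(cons(pair(cons(e, b), b), pair(e, cons(k(e, b), b))), b), cons(b, b)))  →  f(cons(e, e), cons(pair(cons(e, b), b), pair(e, cons(k(e, b), b))))   [R1 at 2]
2. f(cons(e, e), cons(pair(cons(e, b), b), pair(e, cons(k(e, b), b))))  →  e   [R1 at ε]

e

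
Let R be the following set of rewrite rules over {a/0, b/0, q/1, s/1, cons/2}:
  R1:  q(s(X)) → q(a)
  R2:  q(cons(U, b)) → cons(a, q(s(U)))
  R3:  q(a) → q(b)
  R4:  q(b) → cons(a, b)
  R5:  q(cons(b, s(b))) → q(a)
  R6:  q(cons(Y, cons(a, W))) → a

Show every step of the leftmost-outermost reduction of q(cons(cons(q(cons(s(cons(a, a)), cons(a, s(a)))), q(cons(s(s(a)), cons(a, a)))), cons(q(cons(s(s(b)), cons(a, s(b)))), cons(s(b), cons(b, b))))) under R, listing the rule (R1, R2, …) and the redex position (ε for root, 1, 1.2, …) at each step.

a

1. q(cons(cons(q(cons(s(cons(a, a)), cons(a, s(a)))), q(cons(s(s(a)), cons(a, a)))), cons(q(cons(s(s(b)), cons(a, s(b)))), cons(s(b), cons(b, b)))))  →  q(cons(cons(a, q(cons(s(s(a)), cons(a, a)))), cons(q(cons(s(s(b)), cons(a, s(b)))), cons(s(b), cons(b, b)))))   [R6 at 1.1.1]
2. q(cons(cons(a, q(cons(s(s(a)), cons(a, a)))), cons(q(cons(s(s(b)), cons(a, s(b)))), cons(s(b), cons(b, b)))))  →  q(cons(cons(a, a), cons(q(cons(s(s(b)), cons(a, s(b)))), cons(s(b), cons(b, b)))))   [R6 at 1.1.2]
3. q(cons(cons(a, a), cons(q(cons(s(s(b)), cons(a, s(b)))), cons(s(b), cons(b, b)))))  →  q(cons(cons(a, a), cons(a, cons(s(b), cons(b, b)))))   [R6 at 1.2.1]
4. q(cons(cons(a, a), cons(a, cons(s(b), cons(b, b)))))  →  a   [R6 at ε]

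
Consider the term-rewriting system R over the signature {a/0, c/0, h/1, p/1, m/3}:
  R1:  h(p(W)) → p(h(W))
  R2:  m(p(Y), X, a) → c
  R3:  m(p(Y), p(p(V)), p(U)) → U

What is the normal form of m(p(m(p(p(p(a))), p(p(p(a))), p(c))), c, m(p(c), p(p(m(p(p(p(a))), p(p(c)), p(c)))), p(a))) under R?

1. m(p(m(p(p(p(a))), p(p(p(a))), p(c))), c, m(p(c), p(p(m(p(p(p(a))), p(p(c)), p(c)))), p(a)))  →  m(p(c), c, m(p(c), p(p(m(p(p(p(a))), p(p(c)), p(c)))), p(a)))   [R3 at 1.1]
2. m(p(c), c, m(p(c), p(p(m(p(p(p(a))), p(p(c)), p(c)))), p(a)))  →  m(p(c), c, a)   [R3 at 3]
3. m(p(c), c, a)  →  c   [R2 at ε]

c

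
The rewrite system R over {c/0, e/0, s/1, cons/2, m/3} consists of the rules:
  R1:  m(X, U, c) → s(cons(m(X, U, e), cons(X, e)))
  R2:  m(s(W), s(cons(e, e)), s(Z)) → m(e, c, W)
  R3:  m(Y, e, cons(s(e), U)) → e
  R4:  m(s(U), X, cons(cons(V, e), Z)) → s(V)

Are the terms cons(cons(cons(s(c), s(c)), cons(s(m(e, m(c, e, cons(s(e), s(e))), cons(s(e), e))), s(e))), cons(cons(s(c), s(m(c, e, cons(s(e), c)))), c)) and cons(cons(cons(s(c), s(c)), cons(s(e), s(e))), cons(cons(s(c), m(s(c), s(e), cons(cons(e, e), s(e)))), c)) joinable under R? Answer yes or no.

Reduce t₁ = cons(cons(cons(s(c), s(c)), cons(s(m(e, m(c, e, cons(s(e), s(e))), cons(s(e), e))), s(e))), cons(cons(s(c), s(m(c, e, cons(s(e), c)))), c)):
1. cons(cons(cons(s(c), s(c)), cons(s(m(e, m(c, e, cons(s(e), s(e))), cons(s(e), e))), s(e))), cons(cons(s(c), s(m(c, e, cons(s(e), c)))), c))  →  cons(cons(cons(s(c), s(c)), cons(s(m(e, e, cons(s(e), e))), s(e))), cons(cons(s(c), s(m(c, e, cons(s(e), c)))), c))   [R3 at 1.2.1.1.2]
2. cons(cons(cons(s(c), s(c)), cons(s(m(e, e, cons(s(e), e))), s(e))), cons(cons(s(c), s(m(c, e, cons(s(e), c)))), c))  →  cons(cons(cons(s(c), s(c)), cons(s(e), s(e))), cons(cons(s(c), s(m(c, e, cons(s(e), c)))), c))   [R3 at 1.2.1.1]
3. cons(cons(cons(s(c), s(c)), cons(s(e), s(e))), cons(cons(s(c), s(m(c, e, cons(s(e), c)))), c))  →  cons(cons(cons(s(c), s(c)), cons(s(e), s(e))), cons(cons(s(c), s(e)), c))   [R3 at 2.1.2.1]

Reduce t₂ = cons(cons(cons(s(c), s(c)), cons(s(e), s(e))), cons(cons(s(c), m(s(c), s(e), cons(cons(e, e), s(e)))), c)):
1. cons(cons(cons(s(c), s(c)), cons(s(e), s(e))), cons(cons(s(c), m(s(c), s(e), cons(cons(e, e), s(e)))), c))  →  cons(cons(cons(s(c), s(c)), cons(s(e), s(e))), cons(cons(s(c), s(e)), c))   [R4 at 2.1.2]

yes — NF(t₁) = cons(cons(cons(s(c), s(c)), cons(s(e), s(e))), cons(cons(s(c), s(e)), c)), NF(t₂) = cons(cons(cons(s(c), s(c)), cons(s(e), s(e))), cons(cons(s(c), s(e)), c))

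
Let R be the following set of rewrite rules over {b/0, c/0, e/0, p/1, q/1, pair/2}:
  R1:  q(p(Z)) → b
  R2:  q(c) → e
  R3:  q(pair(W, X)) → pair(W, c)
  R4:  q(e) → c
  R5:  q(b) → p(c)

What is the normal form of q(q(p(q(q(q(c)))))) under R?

1. q(q(p(q(q(q(c))))))  →  q(b)   [R1 at 1]
2. q(b)  →  p(c)   [R5 at ε]

p(c)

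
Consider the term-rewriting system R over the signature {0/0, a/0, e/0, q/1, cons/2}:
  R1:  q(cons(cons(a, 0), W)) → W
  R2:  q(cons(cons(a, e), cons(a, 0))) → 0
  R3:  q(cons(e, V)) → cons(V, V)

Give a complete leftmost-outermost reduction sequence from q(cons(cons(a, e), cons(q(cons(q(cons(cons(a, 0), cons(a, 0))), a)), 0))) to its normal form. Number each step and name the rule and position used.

0

1. q(cons(cons(a, e), cons(q(cons(q(cons(cons(a, 0), cons(a, 0))), a)), 0)))  →  q(cons(cons(a, e), cons(q(cons(cons(a, 0), a)), 0)))   [R1 at 1.2.1.1.1]
2. q(cons(cons(a, e), cons(q(cons(cons(a, 0), a)), 0)))  →  q(cons(cons(a, e), cons(a, 0)))   [R1 at 1.2.1]
3. q(cons(cons(a, e), cons(a, 0)))  →  0   [R2 at ε]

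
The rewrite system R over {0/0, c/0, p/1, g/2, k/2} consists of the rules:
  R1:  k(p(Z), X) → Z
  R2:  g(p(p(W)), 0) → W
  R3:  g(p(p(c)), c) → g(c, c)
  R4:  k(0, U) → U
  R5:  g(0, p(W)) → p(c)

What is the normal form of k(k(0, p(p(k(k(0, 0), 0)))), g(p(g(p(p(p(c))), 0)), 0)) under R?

p(0)

1. k(k(0, p(p(k(k(0, 0), 0)))), g(p(g(p(p(p(c))), 0)), 0))  →  k(p(p(k(k(0, 0), 0))), g(p(g(p(p(p(c))), 0)), 0))   [R4 at 1]
2. k(p(p(k(k(0, 0), 0))), g(p(g(p(p(p(c))), 0)), 0))  →  p(k(k(0, 0), 0))   [R1 at ε]
3. p(k(k(0, 0), 0))  →  p(k(0, 0))   [R4 at 1.1]
4. p(k(0, 0))  →  p(0)   [R4 at 1]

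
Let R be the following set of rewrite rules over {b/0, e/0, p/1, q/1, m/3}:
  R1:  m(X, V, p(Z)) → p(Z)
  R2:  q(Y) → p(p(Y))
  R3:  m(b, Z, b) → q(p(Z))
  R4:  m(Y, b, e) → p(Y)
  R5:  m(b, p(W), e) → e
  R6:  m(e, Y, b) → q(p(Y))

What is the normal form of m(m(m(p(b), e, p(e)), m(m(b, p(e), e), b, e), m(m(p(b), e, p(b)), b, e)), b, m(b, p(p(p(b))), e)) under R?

1. m(m(m(p(b), e, p(e)), m(m(b, p(e), e), b, e), m(m(p(b), e, p(b)), b, e)), b, m(b, p(p(p(b))), e))  →  m(m(p(e), m(m(b, p(e), e), b, e), m(m(p(b), e, p(b)), b, e)), b, m(b, p(p(p(b))), e))   [R1 at 1.1]
2. m(m(p(e), m(m(b, p(e), e), b, e), m(m(p(b), e, p(b)), b, e)), b, m(b, p(p(p(b))), e))  →  m(m(p(e), p(m(b, p(e), e)), m(m(p(b), e, p(b)), b, e)), b, m(b, p(p(p(b))), e))   [R4 at 1.2]
3. m(m(p(e), p(m(b, p(e), e)), m(m(p(b), e, p(b)), b, e)), b, m(b, p(p(p(b))), e))  →  m(m(p(e), p(e), m(m(p(b), e, p(b)), b, e)), b, m(b, p(p(p(b))), e))   [R5 at 1.2.1]
4. m(m(p(e), p(e), m(m(p(b), e, p(b)), b, e)), b, m(b, p(p(p(b))), e))  →  m(m(p(e), p(e), p(m(p(b), e, p(b)))), b, m(b, p(p(p(b))), e))   [R4 at 1.3]
5. m(m(p(e), p(e), p(m(p(b), e, p(b)))), b, m(b, p(p(p(b))), e))  →  m(p(m(p(b), e, p(b))), b, m(b, p(p(p(b))), e))   [R1 at 1]
6. m(p(m(p(b), e, p(b))), b, m(b, p(p(p(b))), e))  →  m(p(p(b)), b, m(b, p(p(p(b))), e))   [R1 at 1.1]
7. m(p(p(b)), b, m(b, p(p(p(b))), e))  →  m(p(p(b)), b, e)   [R5 at 3]
8. m(p(p(b)), b, e)  →  p(p(p(b)))   [R4 at ε]

p(p(p(b)))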